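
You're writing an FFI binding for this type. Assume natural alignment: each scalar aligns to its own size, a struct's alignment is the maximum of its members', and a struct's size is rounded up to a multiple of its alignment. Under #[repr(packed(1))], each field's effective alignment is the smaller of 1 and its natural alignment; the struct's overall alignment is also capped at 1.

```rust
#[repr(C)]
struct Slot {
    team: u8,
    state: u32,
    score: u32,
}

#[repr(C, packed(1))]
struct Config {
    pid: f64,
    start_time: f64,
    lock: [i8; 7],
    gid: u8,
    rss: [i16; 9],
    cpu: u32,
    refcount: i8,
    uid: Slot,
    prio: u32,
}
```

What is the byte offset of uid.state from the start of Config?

51

Slot: 0..1  team  (1B, 1-aligned); 1..4  -- padding (3B); 4..8  state  (4B, 4-aligned); 8..12  score  (4B, 4-aligned); sizeof = 12, alignof = 4
0..8  pid  (8B, 1-aligned)
8..16  start_time  (8B, 1-aligned)
16..23  lock  (7B, 1-aligned)
23..24  gid  (1B, 1-aligned)
24..42  rss  (18B, 1-aligned)
42..46  cpu  (4B, 1-aligned)
46..47  refcount  (1B, 1-aligned)
47..59  uid  (12B, 1-aligned)
within Slot: state at 4
47 + 4 = 51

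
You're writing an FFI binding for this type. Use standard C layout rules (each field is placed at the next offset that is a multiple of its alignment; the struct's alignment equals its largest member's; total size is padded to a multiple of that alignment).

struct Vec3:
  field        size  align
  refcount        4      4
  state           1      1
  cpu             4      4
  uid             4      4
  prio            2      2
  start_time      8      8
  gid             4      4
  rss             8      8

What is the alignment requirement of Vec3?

8

member alignments: refcount=4, state=1, cpu=4, uid=4, prio=2, start_time=8, gid=4, rss=8
max = 8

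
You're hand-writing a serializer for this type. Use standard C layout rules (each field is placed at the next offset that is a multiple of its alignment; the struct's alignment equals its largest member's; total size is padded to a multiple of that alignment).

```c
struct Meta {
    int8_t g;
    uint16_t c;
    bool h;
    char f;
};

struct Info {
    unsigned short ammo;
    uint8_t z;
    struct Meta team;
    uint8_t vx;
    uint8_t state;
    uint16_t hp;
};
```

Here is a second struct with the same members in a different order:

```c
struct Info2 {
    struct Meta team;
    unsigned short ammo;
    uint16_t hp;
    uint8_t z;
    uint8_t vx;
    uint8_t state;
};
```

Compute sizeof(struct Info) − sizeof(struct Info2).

0

Meta: @0: g [1B, align 1] → 1; +1 pad (align 2); @2: c [2B, align 2] → 4; @4: h [1B, align 1] → 5; @5: f [1B, align 1] → 6; size 6, align 2
@0: ammo [2B, align 2] → 2
@2: z [1B, align 1] → 3
+1 pad (align 2)
@4: team [6B, align 2] → 10
@10: vx [1B, align 1] → 11
@11: state [1B, align 1] → 12
@12: hp [2B, align 2] → 14
size 14, align 2
— Info2 —
@0: team [6B, align 2] → 6
@6: ammo [2B, align 2] → 8
@8: hp [2B, align 2] → 10
@10: z [1B, align 1] → 11
@11: vx [1B, align 1] → 12
@12: state [1B, align 1] → 13
+1 tail pad (align 2)
size 14, align 2
14 − 14 = 0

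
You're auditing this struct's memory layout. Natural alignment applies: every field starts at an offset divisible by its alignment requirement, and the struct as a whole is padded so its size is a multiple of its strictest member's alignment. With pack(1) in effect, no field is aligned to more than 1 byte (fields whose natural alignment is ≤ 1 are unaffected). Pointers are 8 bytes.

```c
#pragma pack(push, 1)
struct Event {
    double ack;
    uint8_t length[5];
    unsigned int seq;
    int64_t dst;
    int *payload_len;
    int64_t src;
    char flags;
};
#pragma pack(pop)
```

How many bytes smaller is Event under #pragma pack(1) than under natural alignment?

14

natural layout:
  0..8  ack  (8B, 8-aligned)
  8..13  length  (5B, 1-aligned)
  13..16  -- padding (3B)
  16..20  seq  (4B, 4-aligned)
  20..24  -- padding (4B)
  24..32  dst  (8B, 8-aligned)
  32..40  payload_len  (8B, 8-aligned)
  40..48  src  (8B, 8-aligned)
  48..49  flags  (1B, 1-aligned)
  49..56  -- tail padding (7B)
  sizeof = 56, alignof = 8
packed(1) layout:
  0..8  ack  (8B, 1-aligned)
  8..13  length  (5B, 1-aligned)
  13..17  seq  (4B, 1-aligned)
  17..25  dst  (8B, 1-aligned)
  25..33  payload_len  (8B, 1-aligned)
  33..41  src  (8B, 1-aligned)
  41..42  flags  (1B, 1-aligned)
  sizeof = 42, alignof = 1
56 − 42 = 14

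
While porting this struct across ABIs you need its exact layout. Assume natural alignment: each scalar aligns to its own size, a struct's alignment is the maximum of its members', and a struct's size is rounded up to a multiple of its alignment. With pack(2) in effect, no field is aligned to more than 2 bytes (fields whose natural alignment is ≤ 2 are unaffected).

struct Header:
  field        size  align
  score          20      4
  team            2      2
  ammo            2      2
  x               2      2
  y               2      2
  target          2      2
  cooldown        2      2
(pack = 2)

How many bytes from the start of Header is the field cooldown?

30

0..20  score  (20B, 2-aligned)
20..22  team  (2B, 2-aligned)
22..24  ammo  (2B, 2-aligned)
24..26  x  (2B, 2-aligned)
26..28  y  (2B, 2-aligned)
28..30  target  (2B, 2-aligned)
30..32  cooldown  (2B, 2-aligned)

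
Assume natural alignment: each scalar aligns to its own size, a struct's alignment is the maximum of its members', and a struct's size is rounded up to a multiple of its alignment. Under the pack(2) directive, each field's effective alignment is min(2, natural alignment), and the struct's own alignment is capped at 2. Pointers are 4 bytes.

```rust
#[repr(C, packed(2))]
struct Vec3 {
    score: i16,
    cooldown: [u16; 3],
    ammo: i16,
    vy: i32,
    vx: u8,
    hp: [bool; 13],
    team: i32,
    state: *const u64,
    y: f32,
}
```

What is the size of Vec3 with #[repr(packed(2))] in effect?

40

@0: score [2B, align 2] → 2
@2: cooldown [6B, align 2] → 8
@8: ammo [2B, align 2] → 10
@10: vy [4B, align 2] → 14
@14: vx [1B, align 1] → 15
@15: hp [13B, align 1] → 28
@28: team [4B, align 2] → 32
@32: state [4B, align 2] → 36
@36: y [4B, align 2] → 40
size 40, align 2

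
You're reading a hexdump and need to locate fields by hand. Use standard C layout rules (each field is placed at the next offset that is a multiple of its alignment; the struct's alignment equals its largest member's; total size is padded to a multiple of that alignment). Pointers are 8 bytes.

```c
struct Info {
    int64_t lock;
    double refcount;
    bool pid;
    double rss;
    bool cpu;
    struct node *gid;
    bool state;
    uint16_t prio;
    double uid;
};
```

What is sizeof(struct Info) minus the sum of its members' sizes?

@0: lock [8B, align 8] → 8
@8: refcount [8B, align 8] → 16
@16: pid [1B, align 1] → 17
+7 pad (align 8)
@24: rss [8B, align 8] → 32
@32: cpu [1B, align 1] → 33
+7 pad (align 8)
@40: gid [8B, align 8] → 48
@48: state [1B, align 1] → 49
+1 pad (align 2)
@50: prio [2B, align 2] → 52
+4 pad (align 8)
@56: uid [8B, align 8] → 64
size 64, align 8
data bytes 45, size 64 → padding 19

19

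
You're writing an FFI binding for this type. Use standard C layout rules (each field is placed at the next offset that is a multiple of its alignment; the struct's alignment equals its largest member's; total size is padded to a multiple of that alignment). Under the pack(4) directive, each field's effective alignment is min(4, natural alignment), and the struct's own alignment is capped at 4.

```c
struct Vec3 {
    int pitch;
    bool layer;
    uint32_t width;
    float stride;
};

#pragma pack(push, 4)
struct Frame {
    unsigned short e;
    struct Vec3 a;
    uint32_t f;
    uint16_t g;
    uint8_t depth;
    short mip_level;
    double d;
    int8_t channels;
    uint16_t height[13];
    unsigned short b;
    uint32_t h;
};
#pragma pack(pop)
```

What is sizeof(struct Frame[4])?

Vec3: 0..4  pitch  (4B, 4-aligned); 4..5  layer  (1B, 1-aligned); 5..8  -- padding (3B); 8..12  width  (4B, 4-aligned); 12..16  stride  (4B, 4-aligned); sizeof = 16, alignof = 4
0..2  e  (2B, 2-aligned)
2..4  -- padding (2B)
4..20  a  (16B, 4-aligned)
20..24  f  (4B, 4-aligned)
24..26  g  (2B, 2-aligned)
26..27  depth  (1B, 1-aligned)
27..28  -- padding (1B)
28..30  mip_level  (2B, 2-aligned)
30..32  -- padding (2B)
32..40  d  (8B, 4-aligned)
40..41  channels  (1B, 1-aligned)
41..42  -- padding (1B)
42..68  height  (26B, 2-aligned)
68..70  b  (2B, 2-aligned)
70..72  -- padding (2B)
72..76  h  (4B, 4-aligned)
sizeof = 76, alignof = 4
array of 4: 4 × 76 = 304

304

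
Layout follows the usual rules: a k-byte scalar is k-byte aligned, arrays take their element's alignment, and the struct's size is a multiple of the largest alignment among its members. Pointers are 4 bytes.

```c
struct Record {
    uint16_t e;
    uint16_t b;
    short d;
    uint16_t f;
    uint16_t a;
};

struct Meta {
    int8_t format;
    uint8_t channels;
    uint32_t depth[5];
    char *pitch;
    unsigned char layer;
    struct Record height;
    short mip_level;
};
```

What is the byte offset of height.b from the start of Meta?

32

Record: e at 0 (size 2, align 2) → ends 2; b at 2 (size 2, align 2) → ends 4; d at 4 (size 2, align 2) → ends 6; f at 6 (size 2, align 2) → ends 8; a at 8 (size 2, align 2) → ends 10; total 10 bytes, alignment 2
format at 0 (size 1, align 1) → ends 1
channels at 1 (size 1, align 1) → ends 2
pad 2 to align 4 for depth
depth at 4 (size 20, align 4) → ends 24
pitch at 24 (size 4, align 4) → ends 28
layer at 28 (size 1, align 1) → ends 29
pad 1 to align 2 for height
height at 30 (size 10, align 2) → ends 40
within Record: b at 2
30 + 2 = 32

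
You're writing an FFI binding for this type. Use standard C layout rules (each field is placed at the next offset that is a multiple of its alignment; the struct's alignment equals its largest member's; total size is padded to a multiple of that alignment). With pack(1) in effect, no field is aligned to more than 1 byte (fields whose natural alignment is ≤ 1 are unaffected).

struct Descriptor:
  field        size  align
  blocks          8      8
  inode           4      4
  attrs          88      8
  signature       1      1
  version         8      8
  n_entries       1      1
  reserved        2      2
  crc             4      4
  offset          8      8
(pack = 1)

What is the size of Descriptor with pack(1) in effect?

124

@0: blocks [8B, align 1] → 8
@8: inode [4B, align 1] → 12
@12: attrs [88B, align 1] → 100
@100: signature [1B, align 1] → 101
@101: version [8B, align 1] → 109
@109: n_entries [1B, align 1] → 110
@110: reserved [2B, align 1] → 112
@112: crc [4B, align 1] → 116
@116: offset [8B, align 1] → 124
size 124, align 1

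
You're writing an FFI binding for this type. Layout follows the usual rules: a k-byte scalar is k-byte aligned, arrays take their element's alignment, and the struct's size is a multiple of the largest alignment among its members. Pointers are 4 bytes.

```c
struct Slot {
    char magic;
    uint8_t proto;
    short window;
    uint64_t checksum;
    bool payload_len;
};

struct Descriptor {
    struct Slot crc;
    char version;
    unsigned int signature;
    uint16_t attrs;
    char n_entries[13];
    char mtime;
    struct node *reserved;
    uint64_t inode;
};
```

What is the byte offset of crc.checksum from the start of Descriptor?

8

Slot: 0..1  magic  (1B, 1-aligned); 1..2  proto  (1B, 1-aligned); 2..4  window  (2B, 2-aligned); 4..8  -- padding (4B); 8..16  checksum  (8B, 8-aligned); 16..17  payload_len  (1B, 1-aligned); 17..24  -- tail padding (7B); sizeof = 24, alignof = 8
0..24  crc  (24B, 8-aligned)
within Slot: checksum at 8
0 + 8 = 8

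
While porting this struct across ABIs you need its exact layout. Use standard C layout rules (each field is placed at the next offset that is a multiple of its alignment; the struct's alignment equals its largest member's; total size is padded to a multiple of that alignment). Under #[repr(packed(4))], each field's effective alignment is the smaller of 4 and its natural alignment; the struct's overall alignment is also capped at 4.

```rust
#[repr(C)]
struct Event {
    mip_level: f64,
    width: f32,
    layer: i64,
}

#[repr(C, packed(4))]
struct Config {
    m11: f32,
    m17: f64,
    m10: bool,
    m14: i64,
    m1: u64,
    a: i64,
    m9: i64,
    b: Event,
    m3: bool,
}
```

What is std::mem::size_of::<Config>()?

76 bytes

Event: mip_level at 0 (size 8, align 8) → ends 8; width at 8 (size 4, align 4) → ends 12; pad 4 to align 8 for layer; layer at 16 (size 8, align 8) → ends 24; total 24 bytes, alignment 8
m11 at 0 (size 4, align 4) → ends 4
m17 at 4 (size 8, align 4) → ends 12
m10 at 12 (size 1, align 1) → ends 13
pad 3 to align 4 for m14
m14 at 16 (size 8, align 4) → ends 24
m1 at 24 (size 8, align 4) → ends 32
a at 32 (size 8, align 4) → ends 40
m9 at 40 (size 8, align 4) → ends 48
b at 48 (size 24, align 4) → ends 72
m3 at 72 (size 1, align 1) → ends 73
tail pad 3 to reach multiple of 4
total 76 bytes, alignment 4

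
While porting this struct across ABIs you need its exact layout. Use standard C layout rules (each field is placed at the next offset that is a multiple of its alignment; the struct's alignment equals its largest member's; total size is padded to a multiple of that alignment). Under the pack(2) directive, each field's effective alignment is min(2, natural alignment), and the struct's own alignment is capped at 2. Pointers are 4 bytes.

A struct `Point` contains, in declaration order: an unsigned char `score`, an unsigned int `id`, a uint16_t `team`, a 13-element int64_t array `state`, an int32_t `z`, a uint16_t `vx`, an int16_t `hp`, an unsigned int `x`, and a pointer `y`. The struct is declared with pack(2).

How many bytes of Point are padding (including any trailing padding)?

0..1  score  (1B, 1-aligned)
1..2  -- padding (1B)
2..6  id  (4B, 2-aligned)
6..8  team  (2B, 2-aligned)
8..112  state  (104B, 2-aligned)
112..116  z  (4B, 2-aligned)
116..118  vx  (2B, 2-aligned)
118..120  hp  (2B, 2-aligned)
120..124  x  (4B, 2-aligned)
124..128  y  (4B, 2-aligned)
sizeof = 128, alignof = 2
data bytes 127, size 128 → padding 1

1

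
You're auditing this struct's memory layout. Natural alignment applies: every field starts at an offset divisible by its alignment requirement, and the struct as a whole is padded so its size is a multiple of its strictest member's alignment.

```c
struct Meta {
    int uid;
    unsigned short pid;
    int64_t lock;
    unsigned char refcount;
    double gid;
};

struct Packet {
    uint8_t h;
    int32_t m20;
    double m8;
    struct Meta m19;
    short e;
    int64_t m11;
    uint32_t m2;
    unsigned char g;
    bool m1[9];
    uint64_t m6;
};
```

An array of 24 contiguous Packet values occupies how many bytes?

2112

Meta: @0: uid [4B, align 4] → 4; @4: pid [2B, align 2] → 6; +2 pad (align 8); @8: lock [8B, align 8] → 16; @16: refcount [1B, align 1] → 17; +7 pad (align 8); @24: gid [8B, align 8] → 32; size 32, align 8
@0: h [1B, align 1] → 1
+3 pad (align 4)
@4: m20 [4B, align 4] → 8
@8: m8 [8B, align 8] → 16
@16: m19 [32B, align 8] → 48
@48: e [2B, align 2] → 50
+6 pad (align 8)
@56: m11 [8B, align 8] → 64
@64: m2 [4B, align 4] → 68
@68: g [1B, align 1] → 69
@69: m1 [9B, align 1] → 78
+2 pad (align 8)
@80: m6 [8B, align 8] → 88
size 88, align 8
array of 24: 24 × 88 = 2112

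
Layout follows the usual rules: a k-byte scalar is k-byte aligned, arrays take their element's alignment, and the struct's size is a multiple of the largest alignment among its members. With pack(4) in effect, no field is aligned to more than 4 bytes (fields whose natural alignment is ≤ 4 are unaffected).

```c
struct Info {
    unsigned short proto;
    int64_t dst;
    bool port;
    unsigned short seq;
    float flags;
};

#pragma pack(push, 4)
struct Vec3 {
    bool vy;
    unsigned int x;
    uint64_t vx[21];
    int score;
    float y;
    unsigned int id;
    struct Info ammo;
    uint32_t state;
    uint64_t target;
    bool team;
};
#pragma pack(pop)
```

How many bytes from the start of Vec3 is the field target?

Info: @0: proto [2B, align 2] → 2; +6 pad (align 8); @8: dst [8B, align 8] → 16; @16: port [1B, align 1] → 17; +1 pad (align 2); @18: seq [2B, align 2] → 20; @20: flags [4B, align 4] → 24; size 24, align 8
@0: vy [1B, align 1] → 1
+3 pad (align 4)
@4: x [4B, align 4] → 8
@8: vx [168B, align 4] → 176
@176: score [4B, align 4] → 180
@180: y [4B, align 4] → 184
@184: id [4B, align 4] → 188
@188: ammo [24B, align 4] → 212
@212: state [4B, align 4] → 216
@216: target [8B, align 4] → 224

216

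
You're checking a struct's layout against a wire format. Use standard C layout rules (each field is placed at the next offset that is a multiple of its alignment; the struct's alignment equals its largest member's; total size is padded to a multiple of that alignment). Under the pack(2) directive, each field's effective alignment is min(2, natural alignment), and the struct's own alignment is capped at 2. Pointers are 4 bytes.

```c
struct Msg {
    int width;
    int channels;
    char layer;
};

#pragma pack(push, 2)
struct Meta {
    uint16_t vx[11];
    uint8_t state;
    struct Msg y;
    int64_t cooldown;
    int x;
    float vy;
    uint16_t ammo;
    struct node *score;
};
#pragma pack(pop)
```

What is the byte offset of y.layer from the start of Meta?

32

Msg: 0..4  width  (4B, 4-aligned); 4..8  channels  (4B, 4-aligned); 8..9  layer  (1B, 1-aligned); 9..12  -- tail padding (3B); sizeof = 12, alignof = 4
0..22  vx  (22B, 2-aligned)
22..23  state  (1B, 1-aligned)
23..24  -- padding (1B)
24..36  y  (12B, 2-aligned)
within Msg: layer at 8
24 + 8 = 32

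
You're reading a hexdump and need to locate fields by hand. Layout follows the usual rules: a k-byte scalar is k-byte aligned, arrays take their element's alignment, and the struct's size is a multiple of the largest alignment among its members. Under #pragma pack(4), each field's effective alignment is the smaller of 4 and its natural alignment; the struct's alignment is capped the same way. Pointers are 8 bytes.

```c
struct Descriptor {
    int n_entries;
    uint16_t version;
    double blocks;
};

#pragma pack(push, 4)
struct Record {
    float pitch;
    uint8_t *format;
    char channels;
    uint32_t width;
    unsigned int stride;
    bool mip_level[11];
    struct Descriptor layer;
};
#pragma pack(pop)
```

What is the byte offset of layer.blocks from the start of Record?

Descriptor: 0..4  n_entries  (4B, 4-aligned); 4..6  version  (2B, 2-aligned); 6..8  -- padding (2B); 8..16  blocks  (8B, 8-aligned); sizeof = 16, alignof = 8
0..4  pitch  (4B, 4-aligned)
4..12  format  (8B, 4-aligned)
12..13  channels  (1B, 1-aligned)
13..16  -- padding (3B)
16..20  width  (4B, 4-aligned)
20..24  stride  (4B, 4-aligned)
24..35  mip_level  (11B, 1-aligned)
35..36  -- padding (1B)
36..52  layer  (16B, 4-aligned)
within Descriptor: blocks at 8
36 + 8 = 44

44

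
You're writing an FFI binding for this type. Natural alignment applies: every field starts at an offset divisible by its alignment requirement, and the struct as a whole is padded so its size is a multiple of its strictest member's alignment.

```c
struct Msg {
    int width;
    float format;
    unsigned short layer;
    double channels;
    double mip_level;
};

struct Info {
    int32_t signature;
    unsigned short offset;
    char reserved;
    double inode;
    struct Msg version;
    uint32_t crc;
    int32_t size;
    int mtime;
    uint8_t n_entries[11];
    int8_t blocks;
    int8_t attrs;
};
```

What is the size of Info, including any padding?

Msg: @0: width [4B, align 4] → 4; @4: format [4B, align 4] → 8; @8: layer [2B, align 2] → 10; +6 pad (align 8); @16: channels [8B, align 8] → 24; @24: mip_level [8B, align 8] → 32; size 32, align 8
@0: signature [4B, align 4] → 4
@4: offset [2B, align 2] → 6
@6: reserved [1B, align 1] → 7
+1 pad (align 8)
@8: inode [8B, align 8] → 16
@16: version [32B, align 8] → 48
@48: crc [4B, align 4] → 52
@52: size [4B, align 4] → 56
@56: mtime [4B, align 4] → 60
@60: n_entries [11B, align 1] → 71
@71: blocks [1B, align 1] → 72
@72: attrs [1B, align 1] → 73
+7 tail pad (align 8)
size 80, align 8

80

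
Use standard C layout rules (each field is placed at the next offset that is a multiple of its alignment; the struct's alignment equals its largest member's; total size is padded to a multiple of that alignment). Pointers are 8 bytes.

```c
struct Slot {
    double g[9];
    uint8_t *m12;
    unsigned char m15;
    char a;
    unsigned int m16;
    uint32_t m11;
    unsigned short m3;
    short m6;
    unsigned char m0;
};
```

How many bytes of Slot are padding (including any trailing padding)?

9

@0: g [72B, align 8] → 72
@72: m12 [8B, align 8] → 80
@80: m15 [1B, align 1] → 81
@81: a [1B, align 1] → 82
+2 pad (align 4)
@84: m16 [4B, align 4] → 88
@88: m11 [4B, align 4] → 92
@92: m3 [2B, align 2] → 94
@94: m6 [2B, align 2] → 96
@96: m0 [1B, align 1] → 97
+7 tail pad (align 8)
size 104, align 8
data bytes 95, size 104 → padding 9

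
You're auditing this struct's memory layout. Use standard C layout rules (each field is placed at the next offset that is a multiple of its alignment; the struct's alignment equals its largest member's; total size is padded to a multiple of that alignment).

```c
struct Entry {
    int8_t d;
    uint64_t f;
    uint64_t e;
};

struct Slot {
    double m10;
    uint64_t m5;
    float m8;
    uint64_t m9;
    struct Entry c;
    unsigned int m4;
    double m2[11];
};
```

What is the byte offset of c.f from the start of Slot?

Entry: 0..1  d  (1B, 1-aligned); 1..8  -- padding (7B); 8..16  f  (8B, 8-aligned); 16..24  e  (8B, 8-aligned); sizeof = 24, alignof = 8
0..8  m10  (8B, 8-aligned)
8..16  m5  (8B, 8-aligned)
16..20  m8  (4B, 4-aligned)
20..24  -- padding (4B)
24..32  m9  (8B, 8-aligned)
32..56  c  (24B, 8-aligned)
within Entry: f at 8
32 + 8 = 40

40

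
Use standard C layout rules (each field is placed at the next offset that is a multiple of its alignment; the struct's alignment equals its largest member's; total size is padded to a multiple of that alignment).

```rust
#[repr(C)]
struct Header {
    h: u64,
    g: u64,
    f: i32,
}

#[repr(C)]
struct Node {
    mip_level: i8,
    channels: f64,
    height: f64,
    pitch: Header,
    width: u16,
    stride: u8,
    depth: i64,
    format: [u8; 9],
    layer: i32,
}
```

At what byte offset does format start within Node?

Header: @0: h [8B, align 8] → 8; @8: g [8B, align 8] → 16; @16: f [4B, align 4] → 20; +4 tail pad (align 8); size 24, align 8
@0: mip_level [1B, align 1] → 1
+7 pad (align 8)
@8: channels [8B, align 8] → 16
@16: height [8B, align 8] → 24
@24: pitch [24B, align 8] → 48
@48: width [2B, align 2] → 50
@50: stride [1B, align 1] → 51
+5 pad (align 8)
@56: depth [8B, align 8] → 64
@64: format [9B, align 1] → 73

64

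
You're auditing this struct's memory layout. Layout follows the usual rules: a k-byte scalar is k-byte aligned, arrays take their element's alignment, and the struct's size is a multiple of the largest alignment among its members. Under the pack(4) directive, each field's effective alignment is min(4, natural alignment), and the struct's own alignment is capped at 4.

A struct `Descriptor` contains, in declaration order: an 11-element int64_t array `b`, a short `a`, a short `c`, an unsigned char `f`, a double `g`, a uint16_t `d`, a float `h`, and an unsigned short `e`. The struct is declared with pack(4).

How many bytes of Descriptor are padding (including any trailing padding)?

0..88  b  (88B, 4-aligned)
88..90  a  (2B, 2-aligned)
90..92  c  (2B, 2-aligned)
92..93  f  (1B, 1-aligned)
93..96  -- padding (3B)
96..104  g  (8B, 4-aligned)
104..106  d  (2B, 2-aligned)
106..108  -- padding (2B)
108..112  h  (4B, 4-aligned)
112..114  e  (2B, 2-aligned)
114..116  -- tail padding (2B)
sizeof = 116, alignof = 4
data bytes 109, size 116 → padding 7

7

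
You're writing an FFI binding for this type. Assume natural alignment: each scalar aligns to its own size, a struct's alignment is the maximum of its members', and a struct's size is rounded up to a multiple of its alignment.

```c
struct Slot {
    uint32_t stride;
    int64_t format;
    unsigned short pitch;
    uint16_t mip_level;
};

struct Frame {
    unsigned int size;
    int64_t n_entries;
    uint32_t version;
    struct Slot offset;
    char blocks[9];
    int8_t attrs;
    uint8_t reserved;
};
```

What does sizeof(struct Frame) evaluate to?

64 bytes

Slot: @0: stride [4B, align 4] → 4; +4 pad (align 8); @8: format [8B, align 8] → 16; @16: pitch [2B, align 2] → 18; @18: mip_level [2B, align 2] → 20; +4 tail pad (align 8); size 24, align 8
@0: size [4B, align 4] → 4
+4 pad (align 8)
@8: n_entries [8B, align 8] → 16
@16: version [4B, align 4] → 20
+4 pad (align 8)
@24: offset [24B, align 8] → 48
@48: blocks [9B, align 1] → 57
@57: attrs [1B, align 1] → 58
@58: reserved [1B, align 1] → 59
+5 tail pad (align 8)
size 64, align 8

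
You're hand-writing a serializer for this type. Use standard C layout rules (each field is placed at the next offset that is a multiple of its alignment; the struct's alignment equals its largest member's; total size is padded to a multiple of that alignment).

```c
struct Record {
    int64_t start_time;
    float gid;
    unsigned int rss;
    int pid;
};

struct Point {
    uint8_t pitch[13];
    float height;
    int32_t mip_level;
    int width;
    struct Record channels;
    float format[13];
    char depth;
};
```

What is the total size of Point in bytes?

Record: start_time at 0 (size 8, align 8) → ends 8; gid at 8 (size 4, align 4) → ends 12; rss at 12 (size 4, align 4) → ends 16; pid at 16 (size 4, align 4) → ends 20; tail pad 4 to reach multiple of 8; total 24 bytes, alignment 8
pitch at 0 (size 13, align 1) → ends 13
pad 3 to align 4 for height
height at 16 (size 4, align 4) → ends 20
mip_level at 20 (size 4, align 4) → ends 24
width at 24 (size 4, align 4) → ends 28
pad 4 to align 8 for channels
channels at 32 (size 24, align 8) → ends 56
format at 56 (size 52, align 4) → ends 108
depth at 108 (size 1, align 1) → ends 109
tail pad 3 to reach multiple of 8
total 112 bytes, alignment 8

112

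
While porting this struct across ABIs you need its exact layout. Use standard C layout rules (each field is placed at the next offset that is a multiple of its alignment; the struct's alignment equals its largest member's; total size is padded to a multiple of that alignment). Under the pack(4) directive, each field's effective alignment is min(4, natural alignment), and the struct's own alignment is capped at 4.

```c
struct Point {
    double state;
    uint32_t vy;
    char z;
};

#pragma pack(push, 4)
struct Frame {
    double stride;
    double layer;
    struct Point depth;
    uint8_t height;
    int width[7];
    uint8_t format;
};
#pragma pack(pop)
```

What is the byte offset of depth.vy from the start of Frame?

Point: @0: state [8B, align 8] → 8; @8: vy [4B, align 4] → 12; @12: z [1B, align 1] → 13; +3 tail pad (align 8); size 16, align 8
@0: stride [8B, align 4] → 8
@8: layer [8B, align 4] → 16
@16: depth [16B, align 4] → 32
within Point: vy at 8
16 + 8 = 24

24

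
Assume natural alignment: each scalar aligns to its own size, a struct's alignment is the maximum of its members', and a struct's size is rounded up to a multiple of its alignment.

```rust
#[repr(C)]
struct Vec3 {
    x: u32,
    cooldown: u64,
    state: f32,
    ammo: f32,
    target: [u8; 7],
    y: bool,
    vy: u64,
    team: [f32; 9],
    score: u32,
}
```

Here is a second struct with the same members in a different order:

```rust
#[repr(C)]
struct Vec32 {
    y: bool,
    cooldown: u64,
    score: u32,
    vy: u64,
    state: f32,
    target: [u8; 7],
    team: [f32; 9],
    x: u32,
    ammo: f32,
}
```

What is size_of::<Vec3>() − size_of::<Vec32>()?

-8

0..4  x  (4B, 4-aligned)
4..8  -- padding (4B)
8..16  cooldown  (8B, 8-aligned)
16..20  state  (4B, 4-aligned)
20..24  ammo  (4B, 4-aligned)
24..31  target  (7B, 1-aligned)
31..32  y  (1B, 1-aligned)
32..40  vy  (8B, 8-aligned)
40..76  team  (36B, 4-aligned)
76..80  score  (4B, 4-aligned)
sizeof = 80, alignof = 8
— Vec32 —
0..1  y  (1B, 1-aligned)
1..8  -- padding (7B)
8..16  cooldown  (8B, 8-aligned)
16..20  score  (4B, 4-aligned)
20..24  -- padding (4B)
24..32  vy  (8B, 8-aligned)
32..36  state  (4B, 4-aligned)
36..43  target  (7B, 1-aligned)
43..44  -- padding (1B)
44..80  team  (36B, 4-aligned)
80..84  x  (4B, 4-aligned)
84..88  ammo  (4B, 4-aligned)
sizeof = 88, alignof = 8
80 − 88 = -8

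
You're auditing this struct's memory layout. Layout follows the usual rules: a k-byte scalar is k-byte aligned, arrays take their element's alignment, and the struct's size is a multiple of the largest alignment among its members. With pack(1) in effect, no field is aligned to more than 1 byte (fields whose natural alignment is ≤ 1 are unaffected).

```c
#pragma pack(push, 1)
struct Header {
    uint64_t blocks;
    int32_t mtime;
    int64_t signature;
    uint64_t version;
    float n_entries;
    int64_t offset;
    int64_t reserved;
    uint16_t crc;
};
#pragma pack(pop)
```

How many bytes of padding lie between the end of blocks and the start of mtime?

0

blocks at 0 (size 8, align 1) → ends 8
mtime at 8 (size 4, align 1) → ends 12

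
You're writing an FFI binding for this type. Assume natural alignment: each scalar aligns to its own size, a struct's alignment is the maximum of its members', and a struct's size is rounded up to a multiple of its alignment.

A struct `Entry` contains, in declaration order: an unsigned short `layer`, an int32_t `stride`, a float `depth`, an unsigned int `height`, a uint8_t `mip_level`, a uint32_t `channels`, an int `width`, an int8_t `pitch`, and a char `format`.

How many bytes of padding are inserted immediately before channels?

3

layer at 0 (size 2, align 2) → ends 2
pad 2 to align 4 for stride
stride at 4 (size 4, align 4) → ends 8
depth at 8 (size 4, align 4) → ends 12
height at 12 (size 4, align 4) → ends 16
mip_level at 16 (size 1, align 1) → ends 17
pad 3 to align 4 for channels
channels at 20 (size 4, align 4) → ends 24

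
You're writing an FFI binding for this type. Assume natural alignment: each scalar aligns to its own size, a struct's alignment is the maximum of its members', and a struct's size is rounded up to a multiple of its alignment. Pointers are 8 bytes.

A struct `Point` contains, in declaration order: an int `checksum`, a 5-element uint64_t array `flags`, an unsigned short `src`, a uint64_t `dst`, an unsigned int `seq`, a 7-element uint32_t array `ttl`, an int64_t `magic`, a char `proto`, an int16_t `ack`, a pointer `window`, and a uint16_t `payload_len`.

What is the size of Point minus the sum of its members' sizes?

21

checksum at 0 (size 4, align 4) → ends 4
pad 4 to align 8 for flags
flags at 8 (size 40, align 8) → ends 48
src at 48 (size 2, align 2) → ends 50
pad 6 to align 8 for dst
dst at 56 (size 8, align 8) → ends 64
seq at 64 (size 4, align 4) → ends 68
ttl at 68 (size 28, align 4) → ends 96
magic at 96 (size 8, align 8) → ends 104
proto at 104 (size 1, align 1) → ends 105
pad 1 to align 2 for ack
ack at 106 (size 2, align 2) → ends 108
pad 4 to align 8 for window
window at 112 (size 8, align 8) → ends 120
payload_len at 120 (size 2, align 2) → ends 122
tail pad 6 to reach multiple of 8
total 128 bytes, alignment 8
data bytes 107, size 128 → padding 21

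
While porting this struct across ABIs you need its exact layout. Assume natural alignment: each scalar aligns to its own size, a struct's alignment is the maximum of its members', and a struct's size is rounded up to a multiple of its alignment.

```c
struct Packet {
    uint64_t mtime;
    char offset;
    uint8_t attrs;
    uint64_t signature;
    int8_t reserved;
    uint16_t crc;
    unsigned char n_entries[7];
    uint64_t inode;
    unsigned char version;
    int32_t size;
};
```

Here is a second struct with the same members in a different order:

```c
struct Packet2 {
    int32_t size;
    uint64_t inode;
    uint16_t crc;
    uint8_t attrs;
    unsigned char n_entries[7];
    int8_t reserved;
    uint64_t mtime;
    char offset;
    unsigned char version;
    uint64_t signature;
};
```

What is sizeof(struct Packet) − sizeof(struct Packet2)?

0

mtime at 0 (size 8, align 8) → ends 8
offset at 8 (size 1, align 1) → ends 9
attrs at 9 (size 1, align 1) → ends 10
pad 6 to align 8 for signature
signature at 16 (size 8, align 8) → ends 24
reserved at 24 (size 1, align 1) → ends 25
pad 1 to align 2 for crc
crc at 26 (size 2, align 2) → ends 28
n_entries at 28 (size 7, align 1) → ends 35
pad 5 to align 8 for inode
inode at 40 (size 8, align 8) → ends 48
version at 48 (size 1, align 1) → ends 49
pad 3 to align 4 for size
size at 52 (size 4, align 4) → ends 56
total 56 bytes, alignment 8
— Packet2 —
size at 0 (size 4, align 4) → ends 4
pad 4 to align 8 for inode
inode at 8 (size 8, align 8) → ends 16
crc at 16 (size 2, align 2) → ends 18
attrs at 18 (size 1, align 1) → ends 19
n_entries at 19 (size 7, align 1) → ends 26
reserved at 26 (size 1, align 1) → ends 27
pad 5 to align 8 for mtime
mtime at 32 (size 8, align 8) → ends 40
offset at 40 (size 1, align 1) → ends 41
version at 41 (size 1, align 1) → ends 42
pad 6 to align 8 for signature
signature at 48 (size 8, align 8) → ends 56
total 56 bytes, alignment 8
56 − 56 = 0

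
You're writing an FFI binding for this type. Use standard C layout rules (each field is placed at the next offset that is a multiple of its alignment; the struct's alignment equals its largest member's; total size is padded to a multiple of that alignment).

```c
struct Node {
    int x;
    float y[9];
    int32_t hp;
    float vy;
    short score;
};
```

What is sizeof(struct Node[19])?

988

0..4  x  (4B, 4-aligned)
4..40  y  (36B, 4-aligned)
40..44  hp  (4B, 4-aligned)
44..48  vy  (4B, 4-aligned)
48..50  score  (2B, 2-aligned)
50..52  -- tail padding (2B)
sizeof = 52, alignof = 4
array of 19: 19 × 52 = 988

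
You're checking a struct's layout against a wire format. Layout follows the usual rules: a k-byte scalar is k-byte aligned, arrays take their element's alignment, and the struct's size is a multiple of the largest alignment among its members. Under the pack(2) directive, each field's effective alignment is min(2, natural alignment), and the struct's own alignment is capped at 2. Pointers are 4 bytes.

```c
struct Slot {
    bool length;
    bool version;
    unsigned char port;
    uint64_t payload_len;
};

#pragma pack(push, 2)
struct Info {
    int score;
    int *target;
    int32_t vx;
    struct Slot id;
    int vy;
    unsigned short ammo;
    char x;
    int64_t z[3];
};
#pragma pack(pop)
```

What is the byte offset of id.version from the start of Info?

Slot: length at 0 (size 1, align 1) → ends 1; version at 1 (size 1, align 1) → ends 2; port at 2 (size 1, align 1) → ends 3; pad 5 to align 8 for payload_len; payload_len at 8 (size 8, align 8) → ends 16; total 16 bytes, alignment 8
score at 0 (size 4, align 2) → ends 4
target at 4 (size 4, align 2) → ends 8
vx at 8 (size 4, align 2) → ends 12
id at 12 (size 16, align 2) → ends 28
within Slot: version at 1
12 + 1 = 13

13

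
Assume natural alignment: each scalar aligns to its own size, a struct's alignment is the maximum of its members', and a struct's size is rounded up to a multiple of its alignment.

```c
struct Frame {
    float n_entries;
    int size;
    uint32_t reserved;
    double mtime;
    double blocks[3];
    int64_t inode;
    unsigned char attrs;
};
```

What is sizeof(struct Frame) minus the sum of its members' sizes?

@0: n_entries [4B, align 4] → 4
@4: size [4B, align 4] → 8
@8: reserved [4B, align 4] → 12
+4 pad (align 8)
@16: mtime [8B, align 8] → 24
@24: blocks [24B, align 8] → 48
@48: inode [8B, align 8] → 56
@56: attrs [1B, align 1] → 57
+7 tail pad (align 8)
size 64, align 8
data bytes 53, size 64 → padding 11

11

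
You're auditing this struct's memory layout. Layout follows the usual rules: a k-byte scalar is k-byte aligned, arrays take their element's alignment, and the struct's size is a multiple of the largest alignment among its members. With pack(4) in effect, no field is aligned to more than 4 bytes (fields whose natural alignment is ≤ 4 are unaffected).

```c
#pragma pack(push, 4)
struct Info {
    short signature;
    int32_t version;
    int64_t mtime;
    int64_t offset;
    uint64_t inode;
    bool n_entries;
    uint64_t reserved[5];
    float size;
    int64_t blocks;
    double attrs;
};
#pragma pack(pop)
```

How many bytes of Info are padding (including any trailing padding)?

signature at 0 (size 2, align 2) → ends 2
pad 2 to align 4 for version
version at 4 (size 4, align 4) → ends 8
mtime at 8 (size 8, align 4) → ends 16
offset at 16 (size 8, align 4) → ends 24
inode at 24 (size 8, align 4) → ends 32
n_entries at 32 (size 1, align 1) → ends 33
pad 3 to align 4 for reserved
reserved at 36 (size 40, align 4) → ends 76
size at 76 (size 4, align 4) → ends 80
blocks at 80 (size 8, align 4) → ends 88
attrs at 88 (size 8, align 4) → ends 96
total 96 bytes, alignment 4
data bytes 91, size 96 → padding 5

5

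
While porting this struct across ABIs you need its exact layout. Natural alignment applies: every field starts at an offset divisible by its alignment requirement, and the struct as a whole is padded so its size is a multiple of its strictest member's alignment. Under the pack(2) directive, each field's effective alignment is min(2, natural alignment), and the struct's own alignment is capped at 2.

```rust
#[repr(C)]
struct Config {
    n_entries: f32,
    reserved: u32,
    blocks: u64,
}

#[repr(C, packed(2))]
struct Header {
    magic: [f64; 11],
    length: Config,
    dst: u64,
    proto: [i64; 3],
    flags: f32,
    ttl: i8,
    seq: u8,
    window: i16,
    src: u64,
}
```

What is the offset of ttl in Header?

Config: @0: n_entries [4B, align 4] → 4; @4: reserved [4B, align 4] → 8; @8: blocks [8B, align 8] → 16; size 16, align 8
@0: magic [88B, align 2] → 88
@88: length [16B, align 2] → 104
@104: dst [8B, align 2] → 112
@112: proto [24B, align 2] → 136
@136: flags [4B, align 2] → 140
@140: ttl [1B, align 1] → 141

140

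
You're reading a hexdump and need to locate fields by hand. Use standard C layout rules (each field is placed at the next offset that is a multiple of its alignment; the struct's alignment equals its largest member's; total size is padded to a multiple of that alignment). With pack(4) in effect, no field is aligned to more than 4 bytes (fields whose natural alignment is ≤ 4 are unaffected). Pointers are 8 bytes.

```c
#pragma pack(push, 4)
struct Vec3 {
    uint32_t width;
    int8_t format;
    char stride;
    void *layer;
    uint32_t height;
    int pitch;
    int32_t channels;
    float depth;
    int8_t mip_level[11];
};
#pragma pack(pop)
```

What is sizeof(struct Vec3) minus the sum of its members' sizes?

@0: width [4B, align 4] → 4
@4: format [1B, align 1] → 5
@5: stride [1B, align 1] → 6
+2 pad (align 4)
@8: layer [8B, align 4] → 16
@16: height [4B, align 4] → 20
@20: pitch [4B, align 4] → 24
@24: channels [4B, align 4] → 28
@28: depth [4B, align 4] → 32
@32: mip_level [11B, align 1] → 43
+1 tail pad (align 4)
size 44, align 4
data bytes 41, size 44 → padding 3

3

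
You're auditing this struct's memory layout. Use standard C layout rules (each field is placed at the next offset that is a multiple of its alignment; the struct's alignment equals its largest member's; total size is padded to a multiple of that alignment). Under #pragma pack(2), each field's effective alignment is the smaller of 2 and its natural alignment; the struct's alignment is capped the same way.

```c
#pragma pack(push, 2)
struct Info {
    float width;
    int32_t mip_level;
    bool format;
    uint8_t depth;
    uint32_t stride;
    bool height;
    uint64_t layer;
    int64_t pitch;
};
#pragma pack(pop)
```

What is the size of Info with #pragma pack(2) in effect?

@0: width [4B, align 2] → 4
@4: mip_level [4B, align 2] → 8
@8: format [1B, align 1] → 9
@9: depth [1B, align 1] → 10
@10: stride [4B, align 2] → 14
@14: height [1B, align 1] → 15
+1 pad (align 2)
@16: layer [8B, align 2] → 24
@24: pitch [8B, align 2] → 32
size 32, align 2

32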